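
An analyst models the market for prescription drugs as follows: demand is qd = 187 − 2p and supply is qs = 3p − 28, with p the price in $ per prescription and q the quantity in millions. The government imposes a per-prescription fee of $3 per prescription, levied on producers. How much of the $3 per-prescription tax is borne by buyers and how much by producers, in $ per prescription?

Buyers bear $1.8 per prescription; producers bear $1.2 per prescription.

Before the tax: set 187 − 2p = 3p − 28 → p* = $43, q* = 101.
With the tax collected from producers, supply shifts: qs = 3(p − 3) − 28.
New equilibrium: buyers pay $44.8, producers receive $41.8, q = 97.4. (Wedge: pb − ps = 3.)
Burden on buyers: $1.8; on producers: $1.2. (They sum to $3.)
The less price-elastic side of the market bears the larger share of a per-unit tax.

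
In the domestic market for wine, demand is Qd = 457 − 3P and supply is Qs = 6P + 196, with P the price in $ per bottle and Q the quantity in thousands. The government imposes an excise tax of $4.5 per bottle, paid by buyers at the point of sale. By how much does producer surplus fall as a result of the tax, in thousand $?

Producer surplus falls by $548.25 thousand.

Before the tax: set 457 − 3P = 6P + 196 → P* = $29, Q* = 370.
With the tax collected from buyers, demand (in seller-price terms) shifts: Qd = 457 − 3(P + 4.5).
Solving gives Q = 361 with buyers paying $32 and sellers receiving $27.5 (the $4.5 wedge).
ΔPS is the trapezoid between Q = 361 and Q = 370 of height $1.5: ½ · (370 + 361) · 1.5 = $548.25.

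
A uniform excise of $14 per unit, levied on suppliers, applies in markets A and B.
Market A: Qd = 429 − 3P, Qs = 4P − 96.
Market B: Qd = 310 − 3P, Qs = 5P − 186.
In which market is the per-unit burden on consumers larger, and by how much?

Market B, by $0.75.

Market A: pre-tax P* = $75, Q* = 204; post-tax Q = 180; per-unit burden on consumers = $8.
Market B: pre-tax P* = $62, Q* = 124; post-tax Q = 97.75; per-unit burden on consumers = $8.75.
Difference: $8 vs $8.75 → market B is larger by $0.75.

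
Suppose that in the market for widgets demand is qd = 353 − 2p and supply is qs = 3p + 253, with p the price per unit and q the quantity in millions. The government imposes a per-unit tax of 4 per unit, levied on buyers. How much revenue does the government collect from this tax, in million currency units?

Before the tax: set 353 − 2p = 3p + 253 → p* = 20, q* = 313.
With the tax collected from buyers, demand (in seller-price terms) shifts: qd = 353 − 2(p + 4).
Solving gives q = 308.2 with buyers paying 22.4 and producers receiving 18.4 (the 4 wedge).
Revenue = t · Q = 4 · 308.2 = 1232.8.

Tax revenue = 1232.8 million.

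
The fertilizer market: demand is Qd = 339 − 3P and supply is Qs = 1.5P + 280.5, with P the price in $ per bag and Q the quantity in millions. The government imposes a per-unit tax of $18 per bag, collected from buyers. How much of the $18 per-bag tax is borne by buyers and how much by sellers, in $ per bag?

Without the tax, 339 − 3P = 1.5P + 280.5 gives 4.5P = 58.5, so P* = $13 and Q* = 300.
With the tax collected from buyers, demand (in seller-price terms) shifts: Qd = 339 − 3(P + 18).
New equilibrium: buyers pay $19, sellers receive $1, Q = 282. (Wedge: Pb − Ps = 18.)
Burden on buyers: $6; on sellers: $12. (They sum to $18.)

Buyers bear $6 per bag; sellers bear $12 per bag.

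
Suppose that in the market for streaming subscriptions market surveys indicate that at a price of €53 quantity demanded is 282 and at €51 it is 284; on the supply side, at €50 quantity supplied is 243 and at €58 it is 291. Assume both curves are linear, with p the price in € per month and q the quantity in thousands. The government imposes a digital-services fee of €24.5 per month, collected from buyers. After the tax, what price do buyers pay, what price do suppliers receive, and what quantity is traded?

Demand slope: (284 − 282)/(51 − 53) = -1, so qd = 335 − p.
Supply slope: (291 − 243)/(58 − 50) = 6, so qs = 6p − 57.
Before the tax: set 335 − p = 6p − 57 → p* = €56, q* = 279.
With the tax collected from buyers, demand (in seller-price terms) shifts: qd = 335 − (p + 24.5).
Solving gives q = 258 with buyers paying €77 and suppliers receiving €52.5 (the €24.5 wedge).
The less price-elastic side of the market bears the larger share of a per-unit tax.

Buyers pay €77; suppliers receive €52.5; quantity = 258.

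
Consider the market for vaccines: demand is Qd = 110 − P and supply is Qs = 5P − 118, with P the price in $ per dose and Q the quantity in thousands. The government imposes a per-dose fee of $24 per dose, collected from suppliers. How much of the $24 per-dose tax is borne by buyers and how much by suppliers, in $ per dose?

Buyers bear $20 per dose; suppliers bear $4 per dose.

Before the tax: set 110 − P = 5P − 118 → P* = $38, Q* = 72.
With the tax collected from suppliers, supply shifts: Qs = 5(P − 24) − 118.
Solving gives Q = 52 with buyers paying $58 and suppliers receiving $34 (the $24 wedge).
Burden on buyers: $20; on suppliers: $4. (They sum to $24.)
The less price-elastic side of the market bears the larger share of a per-unit tax.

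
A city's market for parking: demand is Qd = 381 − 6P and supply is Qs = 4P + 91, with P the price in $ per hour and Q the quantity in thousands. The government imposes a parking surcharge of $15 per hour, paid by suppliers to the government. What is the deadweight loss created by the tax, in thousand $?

Deadweight loss = $270 thousand.

Without the tax, 381 − 6P = 4P + 91 gives 10P = 290, so P* = $29 and Q* = 207.
With the tax collected from suppliers, supply shifts: Qs = 4(P − 15) + 91.
New equilibrium: buyers pay $35, suppliers receive $20, Q = 171. (Wedge: Pb − Ps = 15.)
Quantity falls by |ΔQ| = |207 − 171| = 36.
DWL = ½ · t · |ΔQ| = ½ · 15 · 36 = $270.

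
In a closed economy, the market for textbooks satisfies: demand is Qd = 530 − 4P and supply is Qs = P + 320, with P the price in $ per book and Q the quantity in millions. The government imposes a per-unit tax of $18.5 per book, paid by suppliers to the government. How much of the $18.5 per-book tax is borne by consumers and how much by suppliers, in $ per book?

Before the tax: set 530 − 4P = P + 320 → P* = $42, Q* = 362.
With the tax collected from suppliers, supply shifts: Qs = (P − 18.5) + 320.
New equilibrium: consumers pay $45.7, suppliers receive $27.2, Q = 347.2. (Wedge: Pb − Ps = 18.5.)
Burden on consumers: $3.7; on suppliers: $14.8. (They sum to $18.5.)
The less price-elastic side of the market bears the larger share of a per-unit tax.

Consumers bear $3.7 per book; suppliers bear $14.8 per book.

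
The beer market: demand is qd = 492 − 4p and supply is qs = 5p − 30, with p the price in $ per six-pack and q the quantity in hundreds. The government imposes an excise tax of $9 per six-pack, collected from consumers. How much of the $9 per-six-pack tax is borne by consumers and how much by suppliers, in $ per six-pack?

Before the tax: set 492 − 4p = 5p − 30 → p* = $58, q* = 260.
With the tax collected from consumers, demand (in seller-price terms) shifts: qd = 492 − 4(p + 9).
New equilibrium: consumers pay $63, suppliers receive $54, q = 240. (Wedge: pb − ps = 9.)
Burden on consumers: $5; on suppliers: $4. (They sum to $9.)
The less price-elastic side of the market bears the larger share of a per-unit tax.

Consumers bear $5 per six-pack; suppliers bear $4 per six-pack.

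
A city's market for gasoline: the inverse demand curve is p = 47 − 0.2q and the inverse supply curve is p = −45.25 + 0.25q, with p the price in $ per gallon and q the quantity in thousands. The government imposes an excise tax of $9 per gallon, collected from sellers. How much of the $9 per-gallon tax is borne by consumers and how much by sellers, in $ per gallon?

Inverting to q(p) form: qd = 235 − 5p; qs = 4p + 181.
Without the tax, 235 − 5p = 4p + 181 gives 9p = 54, so p* = $6 and q* = 205.
With the tax collected from sellers, supply shifts: qs = 4(p − 9) + 181.
New equilibrium: consumers pay $10, sellers receive $1, q = 185. (Wedge: pb − ps = 9.)
Burden on consumers: $4; on sellers: $5. (They sum to $9.)

Consumers bear $4 per gallon; sellers bear $5 per gallon.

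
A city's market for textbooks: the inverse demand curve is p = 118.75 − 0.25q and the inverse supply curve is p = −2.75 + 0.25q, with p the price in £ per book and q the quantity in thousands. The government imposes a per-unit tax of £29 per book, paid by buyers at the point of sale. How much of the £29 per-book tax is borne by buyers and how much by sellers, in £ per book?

Rewrite in direct form: qd = 475 − 4p and qs = 4p + 11.
Before the tax: set 475 − 4p = 4p + 11 → p* = £58, q* = 243.
With the tax collected from buyers, demand (in seller-price terms) shifts: qd = 475 − 4(p + 29).
New equilibrium: buyers pay £72.5, sellers receive £43.5, q = 185. (Wedge: pb − ps = 29.)
Burden on buyers: £14.5; on sellers: £14.5. (They sum to £29.)
The less price-elastic side of the market bears the larger share of a per-unit tax.

Buyers bear £14.5 per book; sellers bear £14.5 per book.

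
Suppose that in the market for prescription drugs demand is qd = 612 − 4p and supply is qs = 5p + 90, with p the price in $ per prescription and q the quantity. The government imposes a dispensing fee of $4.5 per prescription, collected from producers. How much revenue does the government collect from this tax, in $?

Without the tax, 612 − 4p = 5p + 90 gives 9p = 522, so p* = $58 and q* = 380.
With the tax collected from producers, supply shifts: qs = 5(p − 4.5) + 90.
New equilibrium: consumers pay $60.5, producers receive $56, q = 370. (Wedge: pb − ps = 4.5.)
Revenue = t · Q = 4.5 · 370 = $1665.

Tax revenue = $1665.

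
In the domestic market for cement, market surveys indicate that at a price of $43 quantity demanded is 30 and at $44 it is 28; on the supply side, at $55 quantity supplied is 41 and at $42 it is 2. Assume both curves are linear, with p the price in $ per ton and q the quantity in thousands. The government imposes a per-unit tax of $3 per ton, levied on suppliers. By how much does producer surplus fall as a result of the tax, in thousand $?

Demand slope: (28 − 30)/(44 − 43) = -2, so qd = 116 − 2p.
Supply slope: (2 − 41)/(42 − 55) = 3, so qs = 3p − 124.
Before the tax: set 116 − 2p = 3p − 124 → p* = $48, q* = 20.
With the tax collected from suppliers, supply shifts: qs = 3(p − 3) − 124.
New equilibrium: consumers pay $49.8, suppliers receive $46.8, q = 16.4. (Wedge: pb − ps = 3.)
ΔPS is the trapezoid between Q = 16.4 and Q = 20 of height $1.2: ½ · (20 + 16.4) · 1.2 = $21.84.

Producer surplus falls by $21.84 thousand.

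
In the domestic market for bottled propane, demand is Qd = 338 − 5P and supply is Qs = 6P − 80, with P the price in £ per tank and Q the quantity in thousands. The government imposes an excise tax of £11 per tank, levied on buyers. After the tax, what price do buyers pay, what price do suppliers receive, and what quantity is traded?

Buyers pay £44; suppliers receive £33; quantity = 118.

Without the tax, 338 − 5P = 6P − 80 gives 11P = 418, so P* = £38 and Q* = 148.
With the tax collected from buyers, demand (in seller-price terms) shifts: Qd = 338 − 5(P + 11).
Solving gives Q = 118 with buyers paying £44 and suppliers receiving £33 (the £11 wedge).
The less price-elastic side of the market bears the larger share of a per-unit tax.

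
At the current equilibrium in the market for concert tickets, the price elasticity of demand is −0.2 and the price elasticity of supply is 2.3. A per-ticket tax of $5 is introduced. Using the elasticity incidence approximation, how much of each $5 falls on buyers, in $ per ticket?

Incidence ratio: buyers' share ≈ εs / (εs + |εd|) = 2.3 / (2.3 + 0.2) = 0.92.
So buyers bear ≈ 0.92 × $5 = $4.6; suppliers bear $0.4.

Buyers bear ≈ $4.6 per ticket.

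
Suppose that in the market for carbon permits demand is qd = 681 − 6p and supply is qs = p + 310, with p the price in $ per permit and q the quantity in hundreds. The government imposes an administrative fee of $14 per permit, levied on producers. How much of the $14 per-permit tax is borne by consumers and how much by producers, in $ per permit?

Before the tax: set 681 − 6p = p + 310 → p* = $53, q* = 363.
With the tax collected from producers, supply shifts: qs = (p − 14) + 310.
Solving gives q = 351 with consumers paying $55 and producers receiving $41 (the $14 wedge).
Burden on consumers: $2; on producers: $12. (They sum to $14.)
The less price-elastic side of the market bears the larger share of a per-unit tax.

Consumers bear $2 per permit; producers bear $12 per permit.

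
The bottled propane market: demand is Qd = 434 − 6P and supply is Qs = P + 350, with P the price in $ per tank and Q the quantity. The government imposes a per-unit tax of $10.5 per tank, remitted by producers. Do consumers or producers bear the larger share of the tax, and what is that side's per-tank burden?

Producers bear the larger share: $9 per tank.

Without the tax, 434 − 6P = P + 350 gives 7P = 84, so P* = $12 and Q* = 362.
With the tax collected from producers, supply shifts: Qs = (P − 10.5) + 350.
Solving gives Q = 353 with consumers paying $13.5 and producers receiving $3 (the $10.5 wedge).
Per-tank burden: consumers $1.5, producers $9.
Producers take the larger share because supply is less price-elastic here (demand slope 6 vs supply slope 1).
The less price-elastic side of the market bears the larger share of a per-unit tax.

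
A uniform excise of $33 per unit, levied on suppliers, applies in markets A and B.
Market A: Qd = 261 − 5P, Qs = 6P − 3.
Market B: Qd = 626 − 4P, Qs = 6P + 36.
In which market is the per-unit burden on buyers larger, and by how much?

Market B, by $1.8.

Market A: pre-tax P* = $24, Q* = 141; post-tax Q = 51; per-unit burden on buyers = $18.
Market B: pre-tax P* = $59, Q* = 390; post-tax Q = 310.8; per-unit burden on buyers = $19.8.
Difference: $18 vs $19.8 → market B is larger by $1.8.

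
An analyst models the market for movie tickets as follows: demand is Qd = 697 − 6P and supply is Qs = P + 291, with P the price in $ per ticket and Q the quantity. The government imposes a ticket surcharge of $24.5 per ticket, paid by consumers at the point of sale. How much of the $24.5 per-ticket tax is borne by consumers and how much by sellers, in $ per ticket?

Consumers bear $3.5 per ticket; sellers bear $21 per ticket.

Before the tax: set 697 − 6P = P + 291 → P* = $58, Q* = 349.
With the tax collected from consumers, demand (in seller-price terms) shifts: Qd = 697 − 6(P + 24.5).
Solving gives Q = 328 with consumers paying $61.5 and sellers receiving $37 (the $24.5 wedge).
Burden on consumers: $3.5; on sellers: $21. (They sum to $24.5.)
The less price-elastic side of the market bears the larger share of a per-unit tax.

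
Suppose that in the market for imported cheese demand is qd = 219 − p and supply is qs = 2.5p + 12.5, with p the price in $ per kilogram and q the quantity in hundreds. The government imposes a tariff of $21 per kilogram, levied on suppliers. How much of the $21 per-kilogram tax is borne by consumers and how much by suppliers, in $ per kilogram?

Without the tax, 219 − p = 2.5p + 12.5 gives 3.5p = 206.5, so p* = $59 and q* = 160.
With the tax collected from suppliers, supply shifts: qs = 2.5(p − 21) + 12.5.
New equilibrium: consumers pay $74, suppliers receive $53, q = 145. (Wedge: pb − ps = 21.)
Burden on consumers: $15; on suppliers: $6. (They sum to $21.)
The less price-elastic side of the market bears the larger share of a per-unit tax.

Consumers bear $15 per kilogram; suppliers bear $6 per kilogram.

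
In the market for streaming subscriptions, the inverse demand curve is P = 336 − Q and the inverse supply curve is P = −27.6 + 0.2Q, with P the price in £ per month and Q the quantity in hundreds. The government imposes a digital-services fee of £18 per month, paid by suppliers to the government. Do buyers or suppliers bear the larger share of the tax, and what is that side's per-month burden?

Buyers bear the larger share: £15 per month.

Rewrite in direct form: Qd = 336 − P and Qs = 5P + 138.
Without the tax, 336 − P = 5P + 138 gives 6P = 198, so P* = £33 and Q* = 303.
With the tax collected from suppliers, supply shifts: Qs = 5(P − 18) + 138.
Solving gives Q = 288 with buyers paying £48 and suppliers receiving £30 (the £18 wedge).
Per-month burden: buyers £15, suppliers £3.
Buyers take the larger share because demand is less price-elastic here (demand slope 1 vs supply slope 5).
The less price-elastic side of the market bears the larger share of a per-unit tax.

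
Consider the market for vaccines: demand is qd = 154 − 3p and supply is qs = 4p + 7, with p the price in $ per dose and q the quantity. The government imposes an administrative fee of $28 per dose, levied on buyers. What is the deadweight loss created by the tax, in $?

Deadweight loss = $672.

Before the tax: set 154 − 3p = 4p + 7 → p* = $21, q* = 91.
With the tax collected from buyers, demand (in seller-price terms) shifts: qd = 154 − 3(p + 28).
Solving gives q = 43 with buyers paying $37 and producers receiving $9 (the $28 wedge).
Quantity falls by |ΔQ| = |91 − 43| = 48.
DWL = ½ · t · |ΔQ| = ½ · 28 · 48 = $672.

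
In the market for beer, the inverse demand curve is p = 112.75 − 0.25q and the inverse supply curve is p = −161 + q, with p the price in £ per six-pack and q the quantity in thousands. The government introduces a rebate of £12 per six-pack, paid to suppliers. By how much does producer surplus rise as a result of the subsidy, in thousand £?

Producer surplus rises by £2148.48 thousand.

Rewrite in direct form: qd = 451 − 4p and qs = p + 161.
Without the subsidy, 451 − 4p = p + 161 gives 5p = 290, so p* = £58 and q* = 219.
With a per-unit subsidy paid to suppliers, each receives p + 12 per unit sold, so supply becomes qs = (p + 12) + 161.
New equilibrium: consumers pay £55.6, suppliers receive £67.6, q = 228.6. (Wedge: pb − ps = −12.)
ΔPS is the trapezoid between Q = 228.6 and Q = 219 of height £9.6: ½ · (219 + 228.6) · 9.6 = £2148.48.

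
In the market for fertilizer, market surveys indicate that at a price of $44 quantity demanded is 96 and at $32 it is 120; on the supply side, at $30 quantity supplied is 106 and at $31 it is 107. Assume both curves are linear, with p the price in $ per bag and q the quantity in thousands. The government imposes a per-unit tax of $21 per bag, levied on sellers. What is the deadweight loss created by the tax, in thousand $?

Deadweight loss = $147 thousand.

Demand slope: (120 − 96)/(32 − 44) = -2, so qd = 184 − 2p.
Supply slope: (107 − 106)/(31 − 30) = 1, so qs = p + 76.
Without the tax, 184 − 2p = p + 76 gives 3p = 108, so p* = $36 and q* = 112.
With the tax collected from sellers, supply shifts: qs = (p − 21) + 76.
Solving gives q = 98 with consumers paying $43 and sellers receiving $22 (the $21 wedge).
Quantity falls by |ΔQ| = |112 − 98| = 14.
DWL = ½ · t · |ΔQ| = ½ · 21 · 14 = $147.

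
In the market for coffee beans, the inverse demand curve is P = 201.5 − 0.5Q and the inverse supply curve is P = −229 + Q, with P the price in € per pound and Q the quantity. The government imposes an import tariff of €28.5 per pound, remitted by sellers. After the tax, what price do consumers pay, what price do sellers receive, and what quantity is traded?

Consumers pay €67.5; sellers receive €39; quantity = 268.

Rewrite in direct form: Qd = 403 − 2P and Qs = P + 229.
Without the tax, 403 − 2P = P + 229 gives 3P = 174, so P* = €58 and Q* = 287.
With the tax collected from sellers, supply shifts: Qs = (P − 28.5) + 229.
New equilibrium: consumers pay €67.5, sellers receive €39, Q = 268. (Wedge: Pb − Ps = 28.5.)
The less price-elastic side of the market bears the larger share of a per-unit tax.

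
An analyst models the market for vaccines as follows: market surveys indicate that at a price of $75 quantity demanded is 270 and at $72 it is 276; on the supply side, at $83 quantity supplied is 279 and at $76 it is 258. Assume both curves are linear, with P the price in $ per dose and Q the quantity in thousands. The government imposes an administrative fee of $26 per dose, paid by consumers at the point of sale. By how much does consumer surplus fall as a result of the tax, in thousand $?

Demand slope: (276 − 270)/(72 − 75) = -2, so Qd = 420 − 2P.
Supply slope: (258 − 279)/(76 − 83) = 3, so Qs = 3P + 30.
Without the tax, 420 − 2P = 3P + 30 gives 5P = 390, so P* = $78 and Q* = 264.
With the tax collected from consumers, demand (in seller-price terms) shifts: Qd = 420 − 2(P + 26).
New equilibrium: consumers pay $93.6, suppliers receive $67.6, Q = 232.8. (Wedge: Pb − Ps = 26.)
ΔCS is the trapezoid between Q = 232.8 and Q = 264 of height $15.6: ½ · (264 + 232.8) · 15.6 = $3875.04.

Consumer surplus falls by $3875.04 thousand.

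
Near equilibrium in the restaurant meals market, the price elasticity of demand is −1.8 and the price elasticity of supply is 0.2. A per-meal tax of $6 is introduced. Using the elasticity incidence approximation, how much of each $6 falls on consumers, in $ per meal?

Consumers bear ≈ $0.6 per meal.

Incidence ratio: consumers' share ≈ εs / (εs + |εd|) = 0.2 / (0.2 + 1.8) = 0.1.
So consumers bear ≈ 0.1 × $6 = $0.6; suppliers bear $5.4.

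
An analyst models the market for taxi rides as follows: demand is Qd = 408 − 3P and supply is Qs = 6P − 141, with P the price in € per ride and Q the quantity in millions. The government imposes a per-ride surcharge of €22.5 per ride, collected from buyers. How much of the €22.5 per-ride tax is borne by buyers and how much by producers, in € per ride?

Before the tax: set 408 − 3P = 6P − 141 → P* = €61, Q* = 225.
With the tax collected from buyers, demand (in seller-price terms) shifts: Qd = 408 − 3(P + 22.5).
New equilibrium: buyers pay €76, producers receive €53.5, Q = 180. (Wedge: Pb − Ps = 22.5.)
Burden on buyers: €15; on producers: €7.5. (They sum to €22.5.)

Buyers bear €15 per ride; producers bear €7.5 per ride.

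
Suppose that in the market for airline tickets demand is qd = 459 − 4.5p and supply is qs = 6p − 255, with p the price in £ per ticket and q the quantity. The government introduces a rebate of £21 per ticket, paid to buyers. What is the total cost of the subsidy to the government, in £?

Government outlay = £4347.

Without the subsidy, 459 − 4.5p = 6p − 255 gives 10.5p = 714, so p* = £68 and q* = 153.
With a per-unit subsidy paid to buyers, each effectively pays p − 21, so demand becomes qd = 459 − 4.5(p − 21).
New equilibrium: buyers pay £56, suppliers receive £77, q = 207. (Wedge: pb − ps = −21.)
Outlay = t · Q = 21 · 207 = £4347.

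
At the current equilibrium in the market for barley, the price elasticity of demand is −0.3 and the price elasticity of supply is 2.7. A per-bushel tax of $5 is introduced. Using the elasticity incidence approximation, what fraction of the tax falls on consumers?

Incidence ratio: consumers' share ≈ εs / (εs + |εd|) = 2.7 / (2.7 + 0.3) = 0.9.
Supply is the more elastic side, so consumers bear the larger share.

Consumers' share ≈ 0.9.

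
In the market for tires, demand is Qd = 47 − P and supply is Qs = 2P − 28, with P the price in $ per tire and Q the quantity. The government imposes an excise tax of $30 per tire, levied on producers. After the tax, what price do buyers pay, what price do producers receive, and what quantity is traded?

Without the tax, 47 − P = 2P − 28 gives 3P = 75, so P* = $25 and Q* = 22.
With the tax collected from producers, supply shifts: Qs = 2(P − 30) − 28.
New equilibrium: buyers pay $45, producers receive $15, Q = 2. (Wedge: Pb − Ps = 30.)
The less price-elastic side of the market bears the larger share of a per-unit tax.

Buyers pay $45; producers receive $15; quantity = 2.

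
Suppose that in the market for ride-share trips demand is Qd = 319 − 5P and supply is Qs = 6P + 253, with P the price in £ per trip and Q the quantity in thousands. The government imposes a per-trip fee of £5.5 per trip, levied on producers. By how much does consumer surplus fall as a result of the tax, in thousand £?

Consumer surplus falls by £844.5 thousand.

Before the tax: set 319 − 5P = 6P + 253 → P* = £6, Q* = 289.
With the tax collected from producers, supply shifts: Qs = 6(P − 5.5) + 253.
Solving gives Q = 274 with consumers paying £9 and producers receiving £3.5 (the £5.5 wedge).
ΔCS is the trapezoid between Q = 274 and Q = 289 of height £3: ½ · (289 + 274) · 3 = £844.5.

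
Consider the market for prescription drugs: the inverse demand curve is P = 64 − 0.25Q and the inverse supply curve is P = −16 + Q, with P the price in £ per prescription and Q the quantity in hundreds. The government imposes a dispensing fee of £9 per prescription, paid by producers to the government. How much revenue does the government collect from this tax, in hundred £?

Rewrite in direct form: Qd = 256 − 4P and Qs = P + 16.
Without the tax, 256 − 4P = P + 16 gives 5P = 240, so P* = £48 and Q* = 64.
With the tax collected from producers, supply shifts: Qs = (P − 9) + 16.
Solving gives Q = 56.8 with buyers paying £49.8 and producers receiving £40.8 (the £9 wedge).
Revenue = t · Q = 9 · 56.8 = £511.2.

Tax revenue = £511.2 hundred.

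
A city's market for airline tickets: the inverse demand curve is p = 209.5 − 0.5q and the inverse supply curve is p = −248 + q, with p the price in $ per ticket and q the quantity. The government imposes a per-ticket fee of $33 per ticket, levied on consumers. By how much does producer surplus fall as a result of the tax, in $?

Producer surplus falls by $6468.

Inverting to q(p) form: qd = 419 − 2p; qs = p + 248.
Without the tax, 419 − 2p = p + 248 gives 3p = 171, so p* = $57 and q* = 305.
With the tax collected from consumers, demand (in seller-price terms) shifts: qd = 419 − 2(p + 33).
Solving gives q = 283 with consumers paying $68 and sellers receiving $35 (the $33 wedge).
ΔPS is the trapezoid between Q = 283 and Q = 305 of height $22: ½ · (305 + 283) · 22 = $6468.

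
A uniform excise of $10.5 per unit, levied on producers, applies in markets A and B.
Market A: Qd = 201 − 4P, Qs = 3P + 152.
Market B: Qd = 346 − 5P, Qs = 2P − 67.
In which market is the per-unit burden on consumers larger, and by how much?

Market A: pre-tax P* = $7, Q* = 173; post-tax Q = 155; per-unit burden on consumers = $4.5.
Market B: pre-tax P* = $59, Q* = 51; post-tax Q = 36; per-unit burden on consumers = $3.
Difference: $4.5 vs $3 → market A is larger by $1.5.

Market A, by $1.5.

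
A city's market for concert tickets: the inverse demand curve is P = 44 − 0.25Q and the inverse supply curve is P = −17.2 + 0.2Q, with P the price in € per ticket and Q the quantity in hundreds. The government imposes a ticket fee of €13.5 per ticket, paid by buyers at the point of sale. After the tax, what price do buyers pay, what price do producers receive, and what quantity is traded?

Inverting to Q(P) form: Qd = 176 − 4P; Qs = 5P + 86.
Before the tax: set 176 − 4P = 5P + 86 → P* = €10, Q* = 136.
With the tax collected from buyers, demand (in seller-price terms) shifts: Qd = 176 − 4(P + 13.5).
Solving gives Q = 106 with buyers paying €17.5 and producers receiving €4 (the €13.5 wedge).

Buyers pay €17.5; producers receive €4; quantity = 106.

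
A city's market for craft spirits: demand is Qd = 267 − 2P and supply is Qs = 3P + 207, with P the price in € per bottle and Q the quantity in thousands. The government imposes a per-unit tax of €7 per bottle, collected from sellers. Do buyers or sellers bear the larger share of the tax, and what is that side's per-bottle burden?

Before the tax: set 267 − 2P = 3P + 207 → P* = €12, Q* = 243.
With the tax collected from sellers, supply shifts: Qs = 3(P − 7) + 207.
Solving gives Q = 234.6 with buyers paying €16.2 and sellers receiving €9.2 (the €7 wedge).
Per-bottle burden: buyers €4.2, sellers €2.8.
Buyers take the larger share because demand is less price-elastic here (demand slope 2 vs supply slope 3).

Buyers bear the larger share: €4.2 per bottle.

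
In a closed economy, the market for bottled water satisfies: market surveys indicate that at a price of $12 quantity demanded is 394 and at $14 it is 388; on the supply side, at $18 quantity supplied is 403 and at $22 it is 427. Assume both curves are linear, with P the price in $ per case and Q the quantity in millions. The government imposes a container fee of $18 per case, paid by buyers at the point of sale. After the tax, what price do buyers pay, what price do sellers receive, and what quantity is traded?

Buyers pay $27; sellers receive $9; quantity = 349.

Demand slope: (388 − 394)/(14 − 12) = -3, so Qd = 430 − 3P.
Supply slope: (427 − 403)/(22 − 18) = 6, so Qs = 6P + 295.
Without the tax, 430 − 3P = 6P + 295 gives 9P = 135, so P* = $15 and Q* = 385.
With the tax collected from buyers, demand (in seller-price terms) shifts: Qd = 430 − 3(P + 18).
New equilibrium: buyers pay $27, sellers receive $9, Q = 349. (Wedge: Pb − Ps = 18.)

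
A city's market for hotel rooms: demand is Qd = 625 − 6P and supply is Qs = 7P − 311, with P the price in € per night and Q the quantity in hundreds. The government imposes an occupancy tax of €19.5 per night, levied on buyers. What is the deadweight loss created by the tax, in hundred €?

Deadweight loss = €614.25 hundred.

Before the tax: set 625 − 6P = 7P − 311 → P* = €72, Q* = 193.
With the tax collected from buyers, demand (in seller-price terms) shifts: Qd = 625 − 6(P + 19.5).
Solving gives Q = 130 with buyers paying €82.5 and suppliers receiving €63 (the €19.5 wedge).
Quantity falls by |ΔQ| = |193 − 130| = 63.
DWL = ½ · t · |ΔQ| = ½ · 19.5 · 63 = €614.25.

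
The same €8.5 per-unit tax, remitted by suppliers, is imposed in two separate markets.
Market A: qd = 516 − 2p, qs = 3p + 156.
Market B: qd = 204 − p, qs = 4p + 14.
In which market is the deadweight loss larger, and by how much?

Market A: pre-tax p* = €72, q* = 372; post-tax q = 361.8; deadweight loss = €43.35.
Market B: pre-tax p* = €38, q* = 166; post-tax q = 159.2; deadweight loss = €28.9.
Difference: €43.35 vs €28.9 → market A is larger by €14.45.

Market A, by €14.45.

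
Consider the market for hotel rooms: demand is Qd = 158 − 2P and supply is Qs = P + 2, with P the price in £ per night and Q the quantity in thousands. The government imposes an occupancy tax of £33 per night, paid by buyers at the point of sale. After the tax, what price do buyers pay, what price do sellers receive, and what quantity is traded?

Before the tax: set 158 − 2P = P + 2 → P* = £52, Q* = 54.
With the tax collected from buyers, demand (in seller-price terms) shifts: Qd = 158 − 2(P + 33).
New equilibrium: buyers pay £63, sellers receive £30, Q = 32. (Wedge: Pb − Ps = 33.)

Buyers pay £63; sellers receive £30; quantity = 32.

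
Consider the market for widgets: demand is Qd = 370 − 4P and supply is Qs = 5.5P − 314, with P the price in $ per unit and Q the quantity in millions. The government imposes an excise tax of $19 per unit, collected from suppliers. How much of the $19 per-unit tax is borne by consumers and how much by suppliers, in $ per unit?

Consumers bear $11 per unit; suppliers bear $8 per unit.

Before the tax: set 370 − 4P = 5.5P − 314 → P* = $72, Q* = 82.
With the tax collected from suppliers, supply shifts: Qs = 5.5(P − 19) − 314.
New equilibrium: consumers pay $83, suppliers receive $64, Q = 38. (Wedge: Pb − Ps = 19.)
Burden on consumers: $11; on suppliers: $8. (They sum to $19.)
The less price-elastic side of the market bears the larger share of a per-unit tax.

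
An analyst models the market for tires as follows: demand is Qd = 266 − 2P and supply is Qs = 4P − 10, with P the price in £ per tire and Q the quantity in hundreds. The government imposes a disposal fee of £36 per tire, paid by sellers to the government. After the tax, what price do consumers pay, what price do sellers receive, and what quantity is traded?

Without the tax, 266 − 2P = 4P − 10 gives 6P = 276, so P* = £46 and Q* = 174.
With the tax collected from sellers, supply shifts: Qs = 4(P − 36) − 10.
New equilibrium: consumers pay £70, sellers receive £34, Q = 126. (Wedge: Pb − Ps = 36.)
The less price-elastic side of the market bears the larger share of a per-unit tax.

Consumers pay £70; sellers receive £34; quantity = 126.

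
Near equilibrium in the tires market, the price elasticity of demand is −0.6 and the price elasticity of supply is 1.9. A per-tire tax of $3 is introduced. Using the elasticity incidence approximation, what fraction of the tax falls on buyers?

Incidence ratio: buyers' share ≈ εs / (εs + |εd|) = 1.9 / (1.9 + 0.6) = 0.76.
Supply is the more elastic side, so buyers bear the larger share.

Buyers' share ≈ 0.76.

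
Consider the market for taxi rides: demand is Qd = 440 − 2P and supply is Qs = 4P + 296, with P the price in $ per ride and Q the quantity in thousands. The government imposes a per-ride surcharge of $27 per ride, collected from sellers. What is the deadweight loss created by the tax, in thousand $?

Deadweight loss = $486 thousand.

Before the tax: set 440 − 2P = 4P + 296 → P* = $24, Q* = 392.
With the tax collected from sellers, supply shifts: Qs = 4(P − 27) + 296.
Solving gives Q = 356 with buyers paying $42 and sellers receiving $15 (the $27 wedge).
Quantity falls by |ΔQ| = |392 − 356| = 36.
DWL = ½ · t · |ΔQ| = ½ · 27 · 36 = $486.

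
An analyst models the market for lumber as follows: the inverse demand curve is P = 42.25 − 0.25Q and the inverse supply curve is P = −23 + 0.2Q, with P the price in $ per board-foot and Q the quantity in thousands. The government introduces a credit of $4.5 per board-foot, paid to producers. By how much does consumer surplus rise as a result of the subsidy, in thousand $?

Consumer surplus rises by $375 thousand.

Rewrite in direct form: Qd = 169 − 4P and Qs = 5P + 115.
Without the subsidy, 169 − 4P = 5P + 115 gives 9P = 54, so P* = $6 and Q* = 145.
With a per-unit subsidy paid to producers, each receives P + 4.5 per unit sold, so supply becomes Qs = 5(P + 4.5) + 115.
Solving gives Q = 155 with consumers paying $3.5 and producers receiving $8 (the $4.5 wedge).
ΔCS is the trapezoid between Q = 155 and Q = 145 of height $2.5: ½ · (145 + 155) · 2.5 = $375.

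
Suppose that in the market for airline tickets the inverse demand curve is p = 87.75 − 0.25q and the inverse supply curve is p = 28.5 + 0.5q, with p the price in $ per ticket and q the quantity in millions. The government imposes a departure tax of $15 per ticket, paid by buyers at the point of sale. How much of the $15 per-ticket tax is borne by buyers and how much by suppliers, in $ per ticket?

Inverting to q(p) form: qd = 351 − 4p; qs = 2p − 57.
Before the tax: set 351 − 4p = 2p − 57 → p* = $68, q* = 79.
With the tax collected from buyers, demand (in seller-price terms) shifts: qd = 351 − 4(p + 15).
New equilibrium: buyers pay $73, suppliers receive $58, q = 59. (Wedge: pb − ps = 15.)
Burden on buyers: $5; on suppliers: $10. (They sum to $15.)
The less price-elastic side of the market bears the larger share of a per-unit tax.

Buyers bear $5 per ticket; suppliers bear $10 per ticket.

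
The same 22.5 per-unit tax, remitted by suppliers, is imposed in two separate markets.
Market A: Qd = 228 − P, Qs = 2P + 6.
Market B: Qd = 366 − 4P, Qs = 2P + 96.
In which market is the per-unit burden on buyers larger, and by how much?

Market A, by 7.5.

Market A: pre-tax P* = 74, Q* = 154; post-tax Q = 139; per-unit burden on buyers = 15.
Market B: pre-tax P* = 45, Q* = 186; post-tax Q = 156; per-unit burden on buyers = 7.5.
Difference: 15 vs 7.5 → market A is larger by 7.5.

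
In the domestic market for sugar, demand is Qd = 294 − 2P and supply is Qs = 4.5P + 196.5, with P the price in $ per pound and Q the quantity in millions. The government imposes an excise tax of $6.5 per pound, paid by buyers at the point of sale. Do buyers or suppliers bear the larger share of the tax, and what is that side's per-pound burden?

Without the tax, 294 − 2P = 4.5P + 196.5 gives 6.5P = 97.5, so P* = $15 and Q* = 264.
With the tax collected from buyers, demand (in seller-price terms) shifts: Qd = 294 − 2(P + 6.5).
Solving gives Q = 255 with buyers paying $19.5 and suppliers receiving $13 (the $6.5 wedge).
Per-pound burden: buyers $4.5, suppliers $2.
Buyers take the larger share because demand is less price-elastic here (demand slope 2 vs supply slope 4.5).
The less price-elastic side of the market bears the larger share of a per-unit tax.

Buyers bear the larger share: $4.5 per pound.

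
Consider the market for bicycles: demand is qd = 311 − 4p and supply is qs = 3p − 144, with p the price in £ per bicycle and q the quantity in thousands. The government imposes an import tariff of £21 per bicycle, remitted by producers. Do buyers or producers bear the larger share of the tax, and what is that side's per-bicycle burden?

Before the tax: set 311 − 4p = 3p − 144 → p* = £65, q* = 51.
With the tax collected from producers, supply shifts: qs = 3(p − 21) − 144.
New equilibrium: buyers pay £74, producers receive £53, q = 15. (Wedge: pb − ps = 21.)
Per-bicycle burden: buyers £9, producers £12.
Producers take the larger share because supply is less price-elastic here (demand slope 4 vs supply slope 3).
The less price-elastic side of the market bears the larger share of a per-unit tax.

Producers bear the larger share: £12 per bicycle.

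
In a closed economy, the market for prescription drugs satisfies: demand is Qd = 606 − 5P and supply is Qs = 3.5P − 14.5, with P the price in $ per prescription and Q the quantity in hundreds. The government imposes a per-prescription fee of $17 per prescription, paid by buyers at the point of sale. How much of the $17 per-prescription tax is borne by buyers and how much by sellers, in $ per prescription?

Before the tax: set 606 − 5P = 3.5P − 14.5 → P* = $73, Q* = 241.
With the tax collected from buyers, demand (in seller-price terms) shifts: Qd = 606 − 5(P + 17).
New equilibrium: buyers pay $80, sellers receive $63, Q = 206. (Wedge: Pb − Ps = 17.)
Burden on buyers: $7; on sellers: $10. (They sum to $17.)
The less price-elastic side of the market bears the larger share of a per-unit tax.

Buyers bear $7 per prescription; sellers bear $10 per prescription.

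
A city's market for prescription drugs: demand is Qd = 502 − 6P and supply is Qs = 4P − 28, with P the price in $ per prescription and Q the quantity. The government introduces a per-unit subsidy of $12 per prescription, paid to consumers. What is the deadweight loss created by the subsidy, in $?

Deadweight loss = $172.8.

Before the subsidy: set 502 − 6P = 4P − 28 → P* = $53, Q* = 184.
With a per-unit subsidy paid to consumers, each effectively pays P − 12, so demand becomes Qd = 502 − 6(P − 12).
New equilibrium: consumers pay $48.2, producers receive $60.2, Q = 212.8. (Wedge: Pb − Ps = −12.)
Quantity rises by |ΔQ| = |184 − 212.8| = 28.8.
DWL = ½ · t · |ΔQ| = ½ · 12 · 28.8 = $172.8.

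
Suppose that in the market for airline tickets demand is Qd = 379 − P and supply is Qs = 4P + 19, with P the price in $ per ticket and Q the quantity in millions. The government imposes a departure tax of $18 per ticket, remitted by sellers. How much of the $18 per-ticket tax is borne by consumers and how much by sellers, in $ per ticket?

Before the tax: set 379 − P = 4P + 19 → P* = $72, Q* = 307.
With the tax collected from sellers, supply shifts: Qs = 4(P − 18) + 19.
Solving gives Q = 292.6 with consumers paying $86.4 and sellers receiving $68.4 (the $18 wedge).
Burden on consumers: $14.4; on sellers: $3.6. (They sum to $18.)

Consumers bear $14.4 per ticket; sellers bear $3.6 per ticket.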